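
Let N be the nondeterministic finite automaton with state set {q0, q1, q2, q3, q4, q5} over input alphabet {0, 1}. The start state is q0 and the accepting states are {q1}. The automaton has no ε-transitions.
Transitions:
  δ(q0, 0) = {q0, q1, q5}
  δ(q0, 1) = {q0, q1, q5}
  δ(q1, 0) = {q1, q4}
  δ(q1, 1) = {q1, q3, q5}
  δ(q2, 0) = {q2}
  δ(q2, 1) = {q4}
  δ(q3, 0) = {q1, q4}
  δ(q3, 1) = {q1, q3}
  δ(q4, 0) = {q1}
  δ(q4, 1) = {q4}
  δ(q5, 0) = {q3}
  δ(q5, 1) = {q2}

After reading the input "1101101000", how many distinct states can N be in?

Start: {q0}
read 1: {q0, q1, q5}
read 1: {q0, q1, q2, q3, q5}
read 0: {q0, q1, q2, q3, q4, q5}
read 1: {q0, q1, q2, q3, q4, q5}
read 1: {q0, q1, q2, q3, q4, q5}
read 0: {q0, q1, q2, q3, q4, q5}
read 1: {q0, q1, q2, q3, q4, q5}
read 0: {q0, q1, q2, q3, q4, q5}
read 0: {q0, q1, q2, q3, q4, q5}
read 0: {q0, q1, q2, q3, q4, q5}
Final reachable set {q0, q1, q2, q3, q4, q5} has 6 states.

6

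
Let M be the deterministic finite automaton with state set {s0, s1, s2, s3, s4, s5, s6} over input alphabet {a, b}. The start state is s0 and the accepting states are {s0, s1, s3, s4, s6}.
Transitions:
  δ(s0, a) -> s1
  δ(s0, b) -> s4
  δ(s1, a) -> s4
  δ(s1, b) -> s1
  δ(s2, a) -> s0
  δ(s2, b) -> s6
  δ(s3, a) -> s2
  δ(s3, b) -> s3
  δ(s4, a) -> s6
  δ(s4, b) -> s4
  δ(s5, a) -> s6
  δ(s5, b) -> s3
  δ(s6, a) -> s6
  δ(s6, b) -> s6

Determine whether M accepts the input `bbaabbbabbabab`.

s0 --b--> s4
s4 --b--> s4
s4 --a--> s6
s6 --a--> s6
s6 --b--> s6
s6 --b--> s6
s6 --b--> s6
s6 --a--> s6
s6 --b--> s6
s6 --b--> s6
s6 --a--> s6
s6 --b--> s6
s6 --a--> s6
s6 --b--> s6
End in state s6, which is an accepting state.

accepted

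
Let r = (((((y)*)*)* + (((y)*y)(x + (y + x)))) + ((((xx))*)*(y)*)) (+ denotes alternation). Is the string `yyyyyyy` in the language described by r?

The left alternative ((((y)*)*)*+(((y)*y)(x+(y+x)))) matches yyyyyyy.

yes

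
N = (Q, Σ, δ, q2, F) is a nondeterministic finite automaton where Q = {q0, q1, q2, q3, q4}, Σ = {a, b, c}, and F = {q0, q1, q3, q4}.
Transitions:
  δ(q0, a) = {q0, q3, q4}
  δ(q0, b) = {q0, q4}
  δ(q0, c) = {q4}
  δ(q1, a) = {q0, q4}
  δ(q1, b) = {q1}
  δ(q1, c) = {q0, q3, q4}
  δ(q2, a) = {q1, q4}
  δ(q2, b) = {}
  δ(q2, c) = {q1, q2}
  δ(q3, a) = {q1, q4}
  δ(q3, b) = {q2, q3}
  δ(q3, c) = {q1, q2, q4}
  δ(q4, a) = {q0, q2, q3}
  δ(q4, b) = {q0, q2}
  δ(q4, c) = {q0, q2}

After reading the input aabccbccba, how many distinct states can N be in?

Start: {q2}
read a: {q1, q4}
read a: {q0, q2, q3, q4}
read b: {q0, q2, q3, q4}
read c: {q0, q1, q2, q4}
read c: {q0, q1, q2, q3, q4}
read b: {q0, q1, q2, q3, q4}
read c: {q0, q1, q2, q3, q4}
read c: {q0, q1, q2, q3, q4}
read b: {q0, q1, q2, q3, q4}
read a: {q0, q1, q2, q3, q4}
Final reachable set {q0, q1, q2, q3, q4} has 5 states.

5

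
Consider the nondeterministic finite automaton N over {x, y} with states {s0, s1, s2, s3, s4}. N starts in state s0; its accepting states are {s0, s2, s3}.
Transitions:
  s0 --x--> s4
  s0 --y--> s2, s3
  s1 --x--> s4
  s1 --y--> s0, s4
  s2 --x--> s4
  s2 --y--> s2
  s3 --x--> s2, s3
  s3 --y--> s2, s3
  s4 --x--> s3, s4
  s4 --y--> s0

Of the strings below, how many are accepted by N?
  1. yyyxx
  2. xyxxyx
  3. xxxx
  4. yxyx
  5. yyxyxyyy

5

yyyxx: accepted
xyxxyx: accepted
xxxx: accepted
yxyx: accepted
yyxyxyyy: accepted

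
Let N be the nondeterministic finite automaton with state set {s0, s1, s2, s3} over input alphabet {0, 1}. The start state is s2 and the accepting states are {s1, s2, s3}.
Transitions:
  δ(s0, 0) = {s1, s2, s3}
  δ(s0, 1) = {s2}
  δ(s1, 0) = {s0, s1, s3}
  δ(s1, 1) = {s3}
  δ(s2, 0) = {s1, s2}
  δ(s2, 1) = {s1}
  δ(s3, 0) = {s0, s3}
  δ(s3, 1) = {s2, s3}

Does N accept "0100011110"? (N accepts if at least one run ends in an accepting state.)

Start: {s2}
read 0: {s1, s2}
read 1: {s1, s3}
read 0: {s0, s1, s3}
read 0: {s0, s1, s2, s3}
read 0: {s0, s1, s2, s3}
read 1: {s1, s2, s3}
read 1: {s1, s2, s3}
read 1: {s1, s2, s3}
read 1: {s1, s2, s3}
read 0: {s0, s1, s2, s3}
Reachable ∩ accepting = {s1, s2, s3} — nonempty.

accepted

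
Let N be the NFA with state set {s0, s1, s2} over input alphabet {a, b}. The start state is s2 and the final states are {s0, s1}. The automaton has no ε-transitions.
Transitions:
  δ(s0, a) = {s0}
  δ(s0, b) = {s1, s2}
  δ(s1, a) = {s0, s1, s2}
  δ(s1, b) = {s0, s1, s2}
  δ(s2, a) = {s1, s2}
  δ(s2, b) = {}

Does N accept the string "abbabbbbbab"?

Start: {s2}
read a: {s1, s2}
read b: {s0, s1, s2}
read b: {s0, s1, s2}
read a: {s0, s1, s2}
read b: {s0, s1, s2}
read b: {s0, s1, s2}
read b: {s0, s1, s2}
read b: {s0, s1, s2}
read b: {s0, s1, s2}
read a: {s0, s1, s2}
read b: {s0, s1, s2}
Reachable ∩ accepting = {s0, s1} — nonempty.

accepted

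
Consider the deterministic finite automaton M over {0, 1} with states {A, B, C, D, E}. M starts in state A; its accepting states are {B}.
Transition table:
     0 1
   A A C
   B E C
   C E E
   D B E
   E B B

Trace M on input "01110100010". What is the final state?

E

A --0--> A
A --1--> C
C --1--> E
E --1--> B
B --0--> E
E --1--> B
B --0--> E
E --0--> B
B --0--> E
E --1--> B
B --0--> E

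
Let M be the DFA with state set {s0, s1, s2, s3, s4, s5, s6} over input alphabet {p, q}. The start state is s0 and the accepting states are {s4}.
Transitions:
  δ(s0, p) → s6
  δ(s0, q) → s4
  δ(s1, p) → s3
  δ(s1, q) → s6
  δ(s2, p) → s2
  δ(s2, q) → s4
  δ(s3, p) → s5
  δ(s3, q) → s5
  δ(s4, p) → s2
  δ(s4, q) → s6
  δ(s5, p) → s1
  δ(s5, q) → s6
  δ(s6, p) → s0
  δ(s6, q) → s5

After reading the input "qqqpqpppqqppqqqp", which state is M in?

s1

s0 --q--> s4
s4 --q--> s6
s6 --q--> s5
s5 --p--> s1
s1 --q--> s6
s6 --p--> s0
s0 --p--> s6
s6 --p--> s0
s0 --q--> s4
s4 --q--> s6
s6 --p--> s0
s0 --p--> s6
s6 --q--> s5
s5 --q--> s6
s6 --q--> s5
s5 --p--> s1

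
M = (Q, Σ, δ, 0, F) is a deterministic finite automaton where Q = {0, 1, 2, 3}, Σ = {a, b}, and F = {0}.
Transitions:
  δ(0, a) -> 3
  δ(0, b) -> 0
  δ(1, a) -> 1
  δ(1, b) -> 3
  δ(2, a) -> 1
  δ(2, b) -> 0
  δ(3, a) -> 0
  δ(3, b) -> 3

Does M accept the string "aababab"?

accepted

0 --a--> 3
3 --a--> 0
0 --b--> 0
0 --a--> 3
3 --b--> 3
3 --a--> 0
0 --b--> 0
End in state 0, which is an accepting state.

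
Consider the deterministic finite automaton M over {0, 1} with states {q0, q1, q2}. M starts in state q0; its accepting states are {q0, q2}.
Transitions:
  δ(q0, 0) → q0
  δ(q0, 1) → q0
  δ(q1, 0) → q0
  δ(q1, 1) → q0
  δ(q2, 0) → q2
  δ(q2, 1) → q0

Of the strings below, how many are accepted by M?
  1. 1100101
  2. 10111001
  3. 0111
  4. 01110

1100101: accepted
10111001: accepted
0111: accepted
01110: accepted

4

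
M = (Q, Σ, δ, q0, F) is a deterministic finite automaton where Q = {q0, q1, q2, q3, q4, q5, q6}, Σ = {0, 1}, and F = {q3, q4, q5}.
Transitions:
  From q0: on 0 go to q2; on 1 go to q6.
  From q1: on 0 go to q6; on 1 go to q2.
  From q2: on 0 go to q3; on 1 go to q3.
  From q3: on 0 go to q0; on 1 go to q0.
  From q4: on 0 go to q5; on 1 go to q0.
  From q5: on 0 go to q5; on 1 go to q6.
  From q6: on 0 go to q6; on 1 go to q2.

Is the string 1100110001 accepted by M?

q0 --1--> q6
q6 --1--> q2
q2 --0--> q3
q3 --0--> q0
q0 --1--> q6
q6 --1--> q2
q2 --0--> q3
q3 --0--> q0
q0 --0--> q2
q2 --1--> q3
End in state q3, which is an accepting state.

accepted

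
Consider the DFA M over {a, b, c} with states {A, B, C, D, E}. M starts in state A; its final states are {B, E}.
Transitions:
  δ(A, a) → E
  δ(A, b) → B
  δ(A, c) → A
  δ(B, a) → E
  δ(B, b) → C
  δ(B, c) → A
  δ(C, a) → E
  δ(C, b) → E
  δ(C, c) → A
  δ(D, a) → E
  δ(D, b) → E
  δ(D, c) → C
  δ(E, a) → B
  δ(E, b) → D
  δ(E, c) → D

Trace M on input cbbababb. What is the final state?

E

A --c--> A
A --b--> B
B --b--> C
C --a--> E
E --b--> D
D --a--> E
E --b--> D
D --b--> E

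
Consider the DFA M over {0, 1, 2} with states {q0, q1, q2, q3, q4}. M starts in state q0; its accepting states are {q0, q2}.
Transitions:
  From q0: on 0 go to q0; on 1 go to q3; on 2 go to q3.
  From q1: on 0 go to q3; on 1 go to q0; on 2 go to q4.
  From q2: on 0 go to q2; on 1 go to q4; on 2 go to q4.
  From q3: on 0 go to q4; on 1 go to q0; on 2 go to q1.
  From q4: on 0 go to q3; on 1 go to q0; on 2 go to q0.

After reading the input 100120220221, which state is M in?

q0

q0 --1--> q3
q3 --0--> q4
q4 --0--> q3
q3 --1--> q0
q0 --2--> q3
q3 --0--> q4
q4 --2--> q0
q0 --2--> q3
q3 --0--> q4
q4 --2--> q0
q0 --2--> q3
q3 --1--> q0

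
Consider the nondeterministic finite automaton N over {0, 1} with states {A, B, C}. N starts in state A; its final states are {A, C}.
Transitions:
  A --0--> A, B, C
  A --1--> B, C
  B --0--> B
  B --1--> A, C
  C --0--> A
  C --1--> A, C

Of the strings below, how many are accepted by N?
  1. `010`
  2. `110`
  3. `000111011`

`010`: accepted
`110`: accepted
`000111011`: accepted

3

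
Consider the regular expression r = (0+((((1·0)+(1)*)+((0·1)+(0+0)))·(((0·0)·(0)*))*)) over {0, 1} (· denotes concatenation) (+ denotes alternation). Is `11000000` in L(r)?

The right alternative ((((1·0)+(1)*)+((0·1)+(0+0)))·(((0·0)·(0)*))*) matches 11000000.

yes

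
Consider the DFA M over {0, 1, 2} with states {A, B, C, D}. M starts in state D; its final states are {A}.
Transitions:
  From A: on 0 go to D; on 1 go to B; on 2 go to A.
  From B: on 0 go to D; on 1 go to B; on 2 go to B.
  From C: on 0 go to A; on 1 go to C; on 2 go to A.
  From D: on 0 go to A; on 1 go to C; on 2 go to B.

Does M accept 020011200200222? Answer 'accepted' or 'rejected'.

accepted

D --0--> A
A --2--> A
A --0--> D
D --0--> A
A --1--> B
B --1--> B
B --2--> B
B --0--> D
D --0--> A
A --2--> A
A --0--> D
D --0--> A
A --2--> A
A --2--> A
A --2--> A
End in state A, which is an accepting state.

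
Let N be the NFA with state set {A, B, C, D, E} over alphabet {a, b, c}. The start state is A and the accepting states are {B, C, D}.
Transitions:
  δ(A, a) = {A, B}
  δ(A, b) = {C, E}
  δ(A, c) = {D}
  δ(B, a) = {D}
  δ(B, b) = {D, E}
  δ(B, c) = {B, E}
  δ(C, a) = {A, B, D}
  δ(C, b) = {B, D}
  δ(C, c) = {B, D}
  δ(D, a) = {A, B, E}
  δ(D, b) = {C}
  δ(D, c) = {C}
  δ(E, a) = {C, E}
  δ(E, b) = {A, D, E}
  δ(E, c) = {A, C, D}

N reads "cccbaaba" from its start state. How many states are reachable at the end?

Start: {A}
read c: {D}
read c: {C}
read c: {B, D}
read b: {C, D, E}
read a: {A, B, C, D, E}
read a: {A, B, C, D, E}
read b: {A, B, C, D, E}
read a: {A, B, C, D, E}
Final reachable set {A, B, C, D, E} has 5 states.

5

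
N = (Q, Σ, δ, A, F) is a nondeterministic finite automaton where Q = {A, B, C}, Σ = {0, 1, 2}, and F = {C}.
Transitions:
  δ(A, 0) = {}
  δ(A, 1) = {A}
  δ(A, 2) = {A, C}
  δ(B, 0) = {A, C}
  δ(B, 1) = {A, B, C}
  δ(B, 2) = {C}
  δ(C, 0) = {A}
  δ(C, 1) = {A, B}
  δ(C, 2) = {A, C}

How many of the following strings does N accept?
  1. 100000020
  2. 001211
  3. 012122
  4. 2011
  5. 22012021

100000020: rejected
001211: rejected
012122: rejected
2011: rejected
22012021: rejected

0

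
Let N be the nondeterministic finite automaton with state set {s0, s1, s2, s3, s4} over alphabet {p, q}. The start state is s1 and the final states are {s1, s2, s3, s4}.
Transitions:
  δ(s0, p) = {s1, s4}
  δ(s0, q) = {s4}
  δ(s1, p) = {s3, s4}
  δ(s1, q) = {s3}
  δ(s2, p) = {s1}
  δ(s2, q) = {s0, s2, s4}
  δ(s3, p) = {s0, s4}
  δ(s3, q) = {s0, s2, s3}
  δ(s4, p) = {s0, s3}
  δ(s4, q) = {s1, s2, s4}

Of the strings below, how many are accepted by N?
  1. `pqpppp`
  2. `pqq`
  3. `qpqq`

3

`pqpppp`: accepted
`pqq`: accepted
`qpqq`: accepted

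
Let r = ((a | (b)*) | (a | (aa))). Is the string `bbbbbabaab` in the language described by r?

no

Neither (a|(b)*) nor (a|(aa)) matches bbbbbabaab.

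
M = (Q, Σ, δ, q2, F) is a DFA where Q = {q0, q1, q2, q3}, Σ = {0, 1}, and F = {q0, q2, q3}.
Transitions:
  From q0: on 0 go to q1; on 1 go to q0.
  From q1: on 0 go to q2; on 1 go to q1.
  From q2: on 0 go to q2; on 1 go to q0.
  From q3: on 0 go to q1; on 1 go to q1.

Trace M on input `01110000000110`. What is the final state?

q1

q2 --0--> q2
q2 --1--> q0
q0 --1--> q0
q0 --1--> q0
q0 --0--> q1
q1 --0--> q2
q2 --0--> q2
q2 --0--> q2
q2 --0--> q2
q2 --0--> q2
q2 --0--> q2
q2 --1--> q0
q0 --1--> q0
q0 --0--> q1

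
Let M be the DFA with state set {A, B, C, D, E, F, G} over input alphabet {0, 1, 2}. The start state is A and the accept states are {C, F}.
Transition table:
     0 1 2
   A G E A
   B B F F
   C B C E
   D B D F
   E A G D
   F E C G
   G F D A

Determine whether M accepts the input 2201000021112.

A --2--> A
A --2--> A
A --0--> G
G --1--> D
D --0--> B
B --0--> B
B --0--> B
B --0--> B
B --2--> F
F --1--> C
C --1--> C
C --1--> C
C --2--> E
End in state E, which is not an accepting state.

rejected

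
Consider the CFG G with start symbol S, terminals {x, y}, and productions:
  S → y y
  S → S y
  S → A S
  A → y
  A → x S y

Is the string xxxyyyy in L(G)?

no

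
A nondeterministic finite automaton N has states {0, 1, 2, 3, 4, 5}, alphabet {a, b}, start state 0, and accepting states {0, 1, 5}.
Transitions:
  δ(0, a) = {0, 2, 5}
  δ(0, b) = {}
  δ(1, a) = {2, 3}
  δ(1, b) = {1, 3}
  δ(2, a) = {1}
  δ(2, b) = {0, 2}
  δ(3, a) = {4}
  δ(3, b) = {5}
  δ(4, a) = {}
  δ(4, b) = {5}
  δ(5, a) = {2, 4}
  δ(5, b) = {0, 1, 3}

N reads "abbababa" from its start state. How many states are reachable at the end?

6

Start: {0}
read a: {0, 2, 5}
read b: {0, 1, 2, 3}
read b: {0, 1, 2, 3, 5}
read a: {0, 1, 2, 3, 4, 5}
read b: {0, 1, 2, 3, 5}
read a: {0, 1, 2, 3, 4, 5}
read b: {0, 1, 2, 3, 5}
read a: {0, 1, 2, 3, 4, 5}
Final reachable set {0, 1, 2, 3, 4, 5} has 6 states.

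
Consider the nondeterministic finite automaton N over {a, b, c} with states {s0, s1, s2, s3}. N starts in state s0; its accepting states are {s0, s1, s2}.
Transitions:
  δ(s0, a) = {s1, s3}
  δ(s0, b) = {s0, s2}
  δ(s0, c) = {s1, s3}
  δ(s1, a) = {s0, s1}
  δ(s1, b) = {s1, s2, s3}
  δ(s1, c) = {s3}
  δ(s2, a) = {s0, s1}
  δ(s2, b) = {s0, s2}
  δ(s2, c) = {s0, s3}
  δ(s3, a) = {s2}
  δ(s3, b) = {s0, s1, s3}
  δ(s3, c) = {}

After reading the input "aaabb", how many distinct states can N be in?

Start: {s0}
read a: {s1, s3}
read a: {s0, s1, s2}
read a: {s0, s1, s3}
read b: {s0, s1, s2, s3}
read b: {s0, s1, s2, s3}
Final reachable set {s0, s1, s2, s3} has 4 states.

4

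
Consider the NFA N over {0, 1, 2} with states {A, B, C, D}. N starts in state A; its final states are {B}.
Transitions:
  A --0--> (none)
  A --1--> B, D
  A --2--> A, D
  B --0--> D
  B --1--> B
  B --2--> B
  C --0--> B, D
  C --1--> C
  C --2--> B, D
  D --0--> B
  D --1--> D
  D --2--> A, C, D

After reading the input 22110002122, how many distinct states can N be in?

4

Start: {A}
read 2: {A, D}
read 2: {A, C, D}
read 1: {B, C, D}
read 1: {B, C, D}
read 0: {B, D}
read 0: {B, D}
read 0: {B, D}
read 2: {A, B, C, D}
read 1: {B, C, D}
read 2: {A, B, C, D}
read 2: {A, B, C, D}
Final reachable set {A, B, C, D} has 4 states.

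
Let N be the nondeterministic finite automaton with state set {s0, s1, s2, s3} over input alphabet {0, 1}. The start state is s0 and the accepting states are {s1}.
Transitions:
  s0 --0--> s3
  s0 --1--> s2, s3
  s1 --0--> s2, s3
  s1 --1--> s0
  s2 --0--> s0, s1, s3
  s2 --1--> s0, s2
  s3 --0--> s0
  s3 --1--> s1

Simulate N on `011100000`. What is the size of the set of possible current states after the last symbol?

3

Start: {s0}
read 0: {s3}
read 1: {s1}
read 1: {s0}
read 1: {s2, s3}
read 0: {s0, s1, s3}
read 0: {s0, s2, s3}
read 0: {s0, s1, s3}
read 0: {s0, s2, s3}
read 0: {s0, s1, s3}
Final reachable set {s0, s1, s3} has 3 states.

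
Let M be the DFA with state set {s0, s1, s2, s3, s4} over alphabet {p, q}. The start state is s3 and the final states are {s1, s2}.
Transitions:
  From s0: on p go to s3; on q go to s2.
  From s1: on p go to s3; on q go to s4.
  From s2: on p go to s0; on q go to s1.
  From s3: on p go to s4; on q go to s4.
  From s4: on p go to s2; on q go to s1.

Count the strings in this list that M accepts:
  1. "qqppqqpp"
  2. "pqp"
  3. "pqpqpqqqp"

0

"qqppqqpp": rejected
"pqp": rejected
"pqpqpqqqp": rejected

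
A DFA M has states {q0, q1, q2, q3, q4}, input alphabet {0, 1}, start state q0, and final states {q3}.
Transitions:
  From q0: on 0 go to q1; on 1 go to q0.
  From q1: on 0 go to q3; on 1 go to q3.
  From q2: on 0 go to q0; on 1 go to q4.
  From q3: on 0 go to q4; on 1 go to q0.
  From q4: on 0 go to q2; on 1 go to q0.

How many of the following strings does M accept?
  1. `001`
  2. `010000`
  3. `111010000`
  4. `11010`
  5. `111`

0

`001`: rejected
`010000`: rejected
`111010000`: rejected
`11010`: rejected
`111`: rejected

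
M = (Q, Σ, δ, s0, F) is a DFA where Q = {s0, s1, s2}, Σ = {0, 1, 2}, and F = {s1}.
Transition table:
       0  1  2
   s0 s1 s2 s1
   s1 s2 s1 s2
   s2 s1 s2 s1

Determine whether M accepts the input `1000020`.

rejected

s0 --1--> s2
s2 --0--> s1
s1 --0--> s2
s2 --0--> s1
s1 --0--> s2
s2 --2--> s1
s1 --0--> s2
End in state s2, which is not an accepting state.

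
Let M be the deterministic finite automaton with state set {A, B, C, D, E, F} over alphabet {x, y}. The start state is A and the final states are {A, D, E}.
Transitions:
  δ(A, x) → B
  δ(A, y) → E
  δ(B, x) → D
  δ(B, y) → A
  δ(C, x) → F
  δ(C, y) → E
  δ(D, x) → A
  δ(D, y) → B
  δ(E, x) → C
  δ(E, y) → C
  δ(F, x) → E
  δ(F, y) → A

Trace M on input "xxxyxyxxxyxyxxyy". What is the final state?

A

A --x--> B
B --x--> D
D --x--> A
A --y--> E
E --x--> C
C --y--> E
E --x--> C
C --x--> F
F --x--> E
E --y--> C
C --x--> F
F --y--> A
A --x--> B
B --x--> D
D --y--> B
B --y--> A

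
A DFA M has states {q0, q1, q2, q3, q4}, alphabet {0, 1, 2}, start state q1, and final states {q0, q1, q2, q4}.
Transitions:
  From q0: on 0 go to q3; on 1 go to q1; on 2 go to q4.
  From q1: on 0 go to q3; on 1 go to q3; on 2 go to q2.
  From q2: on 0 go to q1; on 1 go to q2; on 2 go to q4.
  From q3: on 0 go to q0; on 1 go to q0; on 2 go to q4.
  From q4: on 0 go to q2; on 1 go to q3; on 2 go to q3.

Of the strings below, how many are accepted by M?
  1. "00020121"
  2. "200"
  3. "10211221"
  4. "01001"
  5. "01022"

2

"00020121": rejected
"200": rejected
"10211221": accepted
"01001": accepted
"01022": rejected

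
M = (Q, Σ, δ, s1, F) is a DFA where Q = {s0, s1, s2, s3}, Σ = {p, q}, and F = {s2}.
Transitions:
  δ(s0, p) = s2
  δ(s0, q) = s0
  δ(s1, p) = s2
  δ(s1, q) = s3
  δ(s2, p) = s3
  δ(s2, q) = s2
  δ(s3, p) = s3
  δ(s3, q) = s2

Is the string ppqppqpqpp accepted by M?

s1 --p--> s2
s2 --p--> s3
s3 --q--> s2
s2 --p--> s3
s3 --p--> s3
s3 --q--> s2
s2 --p--> s3
s3 --q--> s2
s2 --p--> s3
s3 --p--> s3
End in state s3, which is not an accepting state.

rejected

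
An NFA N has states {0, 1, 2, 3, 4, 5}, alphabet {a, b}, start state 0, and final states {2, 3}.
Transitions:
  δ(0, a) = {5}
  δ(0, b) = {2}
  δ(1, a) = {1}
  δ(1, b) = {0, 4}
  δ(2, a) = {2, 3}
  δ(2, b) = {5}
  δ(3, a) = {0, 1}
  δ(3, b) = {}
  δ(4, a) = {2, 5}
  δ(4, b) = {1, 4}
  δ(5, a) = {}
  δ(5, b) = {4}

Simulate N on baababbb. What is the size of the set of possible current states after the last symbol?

3

Start: {0}
read b: {2}
read a: {2, 3}
read a: {0, 1, 2, 3}
read b: {0, 2, 4, 5}
read a: {2, 3, 5}
read b: {4, 5}
read b: {1, 4}
read b: {0, 1, 4}
Final reachable set {0, 1, 4} has 3 states.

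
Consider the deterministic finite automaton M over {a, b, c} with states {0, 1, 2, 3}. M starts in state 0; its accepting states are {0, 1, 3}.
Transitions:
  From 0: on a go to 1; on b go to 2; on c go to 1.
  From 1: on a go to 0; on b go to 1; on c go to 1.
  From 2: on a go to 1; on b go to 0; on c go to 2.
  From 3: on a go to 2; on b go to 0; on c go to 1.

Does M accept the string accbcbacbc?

0 --a--> 1
1 --c--> 1
1 --c--> 1
1 --b--> 1
1 --c--> 1
1 --b--> 1
1 --a--> 0
0 --c--> 1
1 --b--> 1
1 --c--> 1
End in state 1, which is an accepting state.

accepted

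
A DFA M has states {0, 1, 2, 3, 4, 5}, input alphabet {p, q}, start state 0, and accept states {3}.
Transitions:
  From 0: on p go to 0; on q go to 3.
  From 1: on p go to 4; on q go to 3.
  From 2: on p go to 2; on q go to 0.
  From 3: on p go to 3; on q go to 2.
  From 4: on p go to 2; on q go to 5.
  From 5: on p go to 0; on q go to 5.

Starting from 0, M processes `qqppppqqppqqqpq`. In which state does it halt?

0 --q--> 3
3 --q--> 2
2 --p--> 2
2 --p--> 2
2 --p--> 2
2 --p--> 2
2 --q--> 0
0 --q--> 3
3 --p--> 3
3 --p--> 3
3 --q--> 2
2 --q--> 0
0 --q--> 3
3 --p--> 3
3 --q--> 2

2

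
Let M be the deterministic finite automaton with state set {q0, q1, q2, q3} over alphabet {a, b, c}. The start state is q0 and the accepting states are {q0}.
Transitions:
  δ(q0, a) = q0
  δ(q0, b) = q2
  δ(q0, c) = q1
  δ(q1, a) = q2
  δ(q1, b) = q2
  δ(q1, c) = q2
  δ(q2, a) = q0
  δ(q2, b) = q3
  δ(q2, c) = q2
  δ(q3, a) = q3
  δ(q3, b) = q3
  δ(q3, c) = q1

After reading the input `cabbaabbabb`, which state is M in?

q3

q0 --c--> q1
q1 --a--> q2
q2 --b--> q3
q3 --b--> q3
q3 --a--> q3
q3 --a--> q3
q3 --b--> q3
q3 --b--> q3
q3 --a--> q3
q3 --b--> q3
q3 --b--> q3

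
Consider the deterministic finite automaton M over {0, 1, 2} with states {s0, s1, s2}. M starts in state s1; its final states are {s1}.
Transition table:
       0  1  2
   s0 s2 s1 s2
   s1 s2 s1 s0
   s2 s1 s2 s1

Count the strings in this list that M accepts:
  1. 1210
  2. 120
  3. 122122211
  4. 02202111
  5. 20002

1210: rejected
120: rejected
122122211: rejected
02202111: accepted
20002: accepted

2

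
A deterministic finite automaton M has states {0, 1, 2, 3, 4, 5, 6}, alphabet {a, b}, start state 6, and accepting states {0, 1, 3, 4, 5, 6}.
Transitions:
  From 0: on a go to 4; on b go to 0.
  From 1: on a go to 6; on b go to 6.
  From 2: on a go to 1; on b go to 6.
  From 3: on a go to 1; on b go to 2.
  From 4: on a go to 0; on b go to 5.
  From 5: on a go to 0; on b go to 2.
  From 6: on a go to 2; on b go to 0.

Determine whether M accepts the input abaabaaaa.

rejected

6 --a--> 2
2 --b--> 6
6 --a--> 2
2 --a--> 1
1 --b--> 6
6 --a--> 2
2 --a--> 1
1 --a--> 6
6 --a--> 2
End in state 2, which is not an accepting state.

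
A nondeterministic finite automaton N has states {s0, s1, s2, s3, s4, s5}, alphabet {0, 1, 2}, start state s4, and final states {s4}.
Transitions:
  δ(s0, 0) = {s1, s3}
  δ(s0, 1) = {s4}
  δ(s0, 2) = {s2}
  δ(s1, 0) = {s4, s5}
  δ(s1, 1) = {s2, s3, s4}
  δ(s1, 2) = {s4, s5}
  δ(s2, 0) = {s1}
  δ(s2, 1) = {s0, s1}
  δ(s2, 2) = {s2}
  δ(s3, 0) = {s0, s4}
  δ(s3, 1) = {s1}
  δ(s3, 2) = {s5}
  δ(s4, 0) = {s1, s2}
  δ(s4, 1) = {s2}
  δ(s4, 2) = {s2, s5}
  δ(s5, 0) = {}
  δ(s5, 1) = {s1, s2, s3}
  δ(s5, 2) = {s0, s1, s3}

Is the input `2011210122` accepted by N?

Start: {s4}
read 2: {s2, s5}
read 0: {s1}
read 1: {s2, s3, s4}
read 1: {s0, s1, s2}
read 2: {s2, s4, s5}
read 1: {s0, s1, s2, s3}
read 0: {s0, s1, s3, s4, s5}
read 1: {s1, s2, s3, s4}
read 2: {s2, s4, s5}
read 2: {s0, s1, s2, s3, s5}
Reachable ∩ accepting = {} — empty.

rejected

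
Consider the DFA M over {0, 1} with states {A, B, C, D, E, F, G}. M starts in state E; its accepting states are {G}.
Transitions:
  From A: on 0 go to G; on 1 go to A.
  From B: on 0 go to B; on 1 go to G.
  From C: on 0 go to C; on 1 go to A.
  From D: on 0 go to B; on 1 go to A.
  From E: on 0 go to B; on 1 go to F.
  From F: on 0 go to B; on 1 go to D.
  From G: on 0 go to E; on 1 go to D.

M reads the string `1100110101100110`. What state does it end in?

E --1--> F
F --1--> D
D --0--> B
B --0--> B
B --1--> G
G --1--> D
D --0--> B
B --1--> G
G --0--> E
E --1--> F
F --1--> D
D --0--> B
B --0--> B
B --1--> G
G --1--> D
D --0--> B

B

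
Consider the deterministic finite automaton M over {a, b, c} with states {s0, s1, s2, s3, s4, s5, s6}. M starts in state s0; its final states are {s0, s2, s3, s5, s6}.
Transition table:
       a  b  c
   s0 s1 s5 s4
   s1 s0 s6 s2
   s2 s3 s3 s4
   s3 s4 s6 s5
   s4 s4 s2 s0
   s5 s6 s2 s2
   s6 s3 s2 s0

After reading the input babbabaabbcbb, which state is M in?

s0 --b--> s5
s5 --a--> s6
s6 --b--> s2
s2 --b--> s3
s3 --a--> s4
s4 --b--> s2
s2 --a--> s3
s3 --a--> s4
s4 --b--> s2
s2 --b--> s3
s3 --c--> s5
s5 --b--> s2
s2 --b--> s3

s3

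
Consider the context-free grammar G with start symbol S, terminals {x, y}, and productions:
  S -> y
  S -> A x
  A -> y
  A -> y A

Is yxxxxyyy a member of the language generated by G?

no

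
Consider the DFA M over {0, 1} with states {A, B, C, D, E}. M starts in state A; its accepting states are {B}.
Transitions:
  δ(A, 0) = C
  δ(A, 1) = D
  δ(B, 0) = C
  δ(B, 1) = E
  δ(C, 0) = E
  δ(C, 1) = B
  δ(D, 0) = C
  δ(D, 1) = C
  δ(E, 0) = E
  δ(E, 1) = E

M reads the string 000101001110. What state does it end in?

E

A --0--> C
C --0--> E
E --0--> E
E --1--> E
E --0--> E
E --1--> E
E --0--> E
E --0--> E
E --1--> E
E --1--> E
E --1--> E
E --0--> E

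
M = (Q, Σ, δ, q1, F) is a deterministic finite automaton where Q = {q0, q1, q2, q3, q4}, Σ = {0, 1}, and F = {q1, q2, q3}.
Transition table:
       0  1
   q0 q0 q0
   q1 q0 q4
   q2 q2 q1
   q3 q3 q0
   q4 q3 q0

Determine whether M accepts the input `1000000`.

q1 --1--> q4
q4 --0--> q3
q3 --0--> q3
q3 --0--> q3
q3 --0--> q3
q3 --0--> q3
q3 --0--> q3
End in state q3, which is an accepting state.

accepted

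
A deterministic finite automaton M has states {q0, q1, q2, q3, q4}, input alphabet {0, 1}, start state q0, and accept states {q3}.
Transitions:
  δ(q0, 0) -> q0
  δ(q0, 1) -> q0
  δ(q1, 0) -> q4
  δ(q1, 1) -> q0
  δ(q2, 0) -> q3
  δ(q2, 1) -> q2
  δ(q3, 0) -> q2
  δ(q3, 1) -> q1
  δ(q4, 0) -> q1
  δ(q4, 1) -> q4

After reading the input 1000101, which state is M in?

q0

q0 --1--> q0
q0 --0--> q0
q0 --0--> q0
q0 --0--> q0
q0 --1--> q0
q0 --0--> q0
q0 --1--> q0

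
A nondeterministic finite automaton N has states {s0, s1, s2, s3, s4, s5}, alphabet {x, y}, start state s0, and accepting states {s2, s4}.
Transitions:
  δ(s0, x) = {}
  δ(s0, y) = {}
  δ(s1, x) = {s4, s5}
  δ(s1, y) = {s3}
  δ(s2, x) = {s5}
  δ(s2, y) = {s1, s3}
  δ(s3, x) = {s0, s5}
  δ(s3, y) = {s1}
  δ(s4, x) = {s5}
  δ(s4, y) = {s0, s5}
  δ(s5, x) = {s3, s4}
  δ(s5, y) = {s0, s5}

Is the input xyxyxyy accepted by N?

rejected

Start: {s0}
read x: {}
The reachable set is empty and stays empty for the remaining 6 symbols.
Reachable ∩ accepting = {} — empty.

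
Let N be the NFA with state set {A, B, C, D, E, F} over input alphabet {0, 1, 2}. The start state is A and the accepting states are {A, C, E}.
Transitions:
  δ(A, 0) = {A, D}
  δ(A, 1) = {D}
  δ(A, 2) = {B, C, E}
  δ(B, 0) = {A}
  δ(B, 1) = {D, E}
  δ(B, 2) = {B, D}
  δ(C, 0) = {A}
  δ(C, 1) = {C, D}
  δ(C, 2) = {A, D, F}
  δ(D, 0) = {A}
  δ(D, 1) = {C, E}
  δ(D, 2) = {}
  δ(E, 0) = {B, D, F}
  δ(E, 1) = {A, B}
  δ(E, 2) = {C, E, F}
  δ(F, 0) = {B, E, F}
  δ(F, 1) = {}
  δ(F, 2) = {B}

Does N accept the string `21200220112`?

Start: {A}
read 2: {B, C, E}
read 1: {A, B, C, D, E}
read 2: {A, B, C, D, E, F}
read 0: {A, B, D, E, F}
read 0: {A, B, D, E, F}
read 2: {B, C, D, E, F}
read 2: {A, B, C, D, E, F}
read 0: {A, B, D, E, F}
read 1: {A, B, C, D, E}
read 1: {A, B, C, D, E}
read 2: {A, B, C, D, E, F}
Reachable ∩ accepting = {A, C, E} — nonempty.

accepted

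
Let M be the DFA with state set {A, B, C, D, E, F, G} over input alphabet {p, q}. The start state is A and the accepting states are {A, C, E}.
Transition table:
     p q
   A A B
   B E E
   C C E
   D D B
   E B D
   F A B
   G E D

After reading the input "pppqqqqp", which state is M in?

A --p--> A
A --p--> A
A --p--> A
A --q--> B
B --q--> E
E --q--> D
D --q--> B
B --p--> E

E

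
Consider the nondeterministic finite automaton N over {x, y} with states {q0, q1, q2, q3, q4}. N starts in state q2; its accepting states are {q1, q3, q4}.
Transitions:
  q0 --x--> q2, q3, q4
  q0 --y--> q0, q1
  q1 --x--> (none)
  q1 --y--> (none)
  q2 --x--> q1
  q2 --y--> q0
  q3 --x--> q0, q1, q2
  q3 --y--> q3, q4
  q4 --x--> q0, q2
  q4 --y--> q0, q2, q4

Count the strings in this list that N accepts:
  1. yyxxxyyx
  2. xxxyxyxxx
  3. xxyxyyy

yyxxxyyx: accepted
xxxyxyxxx: rejected
xxyxyyy: rejected

1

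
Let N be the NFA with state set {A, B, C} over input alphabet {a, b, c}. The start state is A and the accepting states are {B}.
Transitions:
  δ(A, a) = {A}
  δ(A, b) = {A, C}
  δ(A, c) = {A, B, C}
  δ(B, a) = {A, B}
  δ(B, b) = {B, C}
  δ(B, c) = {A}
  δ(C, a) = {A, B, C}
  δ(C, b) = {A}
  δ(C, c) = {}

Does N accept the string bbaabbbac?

accepted

Start: {A}
read b: {A, C}
read b: {A, C}
read a: {A, B, C}
read a: {A, B, C}
read b: {A, B, C}
read b: {A, B, C}
read b: {A, B, C}
read a: {A, B, C}
read c: {A, B, C}
Reachable ∩ accepting = {B} — nonempty.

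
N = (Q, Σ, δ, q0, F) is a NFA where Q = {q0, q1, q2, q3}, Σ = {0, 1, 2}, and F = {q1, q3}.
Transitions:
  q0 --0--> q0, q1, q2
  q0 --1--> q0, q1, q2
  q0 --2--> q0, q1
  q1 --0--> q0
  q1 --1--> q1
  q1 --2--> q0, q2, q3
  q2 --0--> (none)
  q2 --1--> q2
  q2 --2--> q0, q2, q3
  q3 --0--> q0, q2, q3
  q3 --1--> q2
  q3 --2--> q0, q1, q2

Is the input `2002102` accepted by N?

accepted

Start: {q0}
read 2: {q0, q1}
read 0: {q0, q1, q2}
read 0: {q0, q1, q2}
read 2: {q0, q1, q2, q3}
read 1: {q0, q1, q2}
read 0: {q0, q1, q2}
read 2: {q0, q1, q2, q3}
Reachable ∩ accepting = {q1, q3} — nonempty.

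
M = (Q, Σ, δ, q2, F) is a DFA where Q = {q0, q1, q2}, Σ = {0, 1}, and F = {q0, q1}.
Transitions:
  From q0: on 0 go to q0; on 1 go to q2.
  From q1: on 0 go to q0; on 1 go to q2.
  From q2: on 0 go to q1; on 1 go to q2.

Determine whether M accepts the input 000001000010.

accepted

q2 --0--> q1
q1 --0--> q0
q0 --0--> q0
q0 --0--> q0
q0 --0--> q0
q0 --1--> q2
q2 --0--> q1
q1 --0--> q0
q0 --0--> q0
q0 --0--> q0
q0 --1--> q2
q2 --0--> q1
End in state q1, which is an accepting state.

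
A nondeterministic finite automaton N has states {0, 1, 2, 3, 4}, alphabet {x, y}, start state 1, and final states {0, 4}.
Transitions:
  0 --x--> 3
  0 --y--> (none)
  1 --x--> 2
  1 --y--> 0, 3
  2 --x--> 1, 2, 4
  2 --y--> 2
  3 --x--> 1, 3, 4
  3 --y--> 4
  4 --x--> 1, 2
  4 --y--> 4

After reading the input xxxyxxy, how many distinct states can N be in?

Start: {1}
read x: {2}
read x: {1, 2, 4}
read x: {1, 2, 4}
read y: {0, 2, 3, 4}
read x: {1, 2, 3, 4}
read x: {1, 2, 3, 4}
read y: {0, 2, 3, 4}
Final reachable set {0, 2, 3, 4} has 4 states.

4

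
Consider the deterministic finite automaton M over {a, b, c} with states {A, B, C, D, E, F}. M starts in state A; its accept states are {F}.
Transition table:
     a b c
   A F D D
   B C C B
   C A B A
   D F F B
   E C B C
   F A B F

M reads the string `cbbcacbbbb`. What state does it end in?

C

A --c--> D
D --b--> F
F --b--> B
B --c--> B
B --a--> C
C --c--> A
A --b--> D
D --b--> F
F --b--> B
B --b--> C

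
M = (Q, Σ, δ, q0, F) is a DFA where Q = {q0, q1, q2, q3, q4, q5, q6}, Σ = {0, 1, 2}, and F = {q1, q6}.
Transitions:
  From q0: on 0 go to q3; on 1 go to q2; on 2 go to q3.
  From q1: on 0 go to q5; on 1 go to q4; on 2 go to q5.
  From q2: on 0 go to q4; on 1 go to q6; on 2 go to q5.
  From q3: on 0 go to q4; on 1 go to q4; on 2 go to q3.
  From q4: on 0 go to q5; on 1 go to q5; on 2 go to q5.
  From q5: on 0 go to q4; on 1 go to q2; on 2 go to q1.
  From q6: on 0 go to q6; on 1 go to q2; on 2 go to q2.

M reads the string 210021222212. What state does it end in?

q5

q0 --2--> q3
q3 --1--> q4
q4 --0--> q5
q5 --0--> q4
q4 --2--> q5
q5 --1--> q2
q2 --2--> q5
q5 --2--> q1
q1 --2--> q5
q5 --2--> q1
q1 --1--> q4
q4 --2--> q5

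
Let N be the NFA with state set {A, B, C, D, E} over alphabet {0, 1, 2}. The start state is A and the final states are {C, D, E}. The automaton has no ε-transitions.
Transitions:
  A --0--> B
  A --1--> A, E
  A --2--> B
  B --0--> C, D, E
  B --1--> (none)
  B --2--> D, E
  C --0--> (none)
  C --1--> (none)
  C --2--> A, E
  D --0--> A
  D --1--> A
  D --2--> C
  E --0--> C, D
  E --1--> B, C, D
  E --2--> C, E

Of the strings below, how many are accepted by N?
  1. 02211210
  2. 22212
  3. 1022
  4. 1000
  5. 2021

02211210: rejected
22212: accepted
1022: accepted
1000: accepted
2021: accepted

4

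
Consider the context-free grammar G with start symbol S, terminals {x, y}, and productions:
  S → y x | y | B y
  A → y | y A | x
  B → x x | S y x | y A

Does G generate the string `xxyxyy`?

no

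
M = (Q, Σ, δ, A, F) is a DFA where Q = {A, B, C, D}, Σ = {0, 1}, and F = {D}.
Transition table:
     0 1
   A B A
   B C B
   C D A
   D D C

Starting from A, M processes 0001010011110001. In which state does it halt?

C

A --0--> B
B --0--> C
C --0--> D
D --1--> C
C --0--> D
D --1--> C
C --0--> D
D --0--> D
D --1--> C
C --1--> A
A --1--> A
A --1--> A
A --0--> B
B --0--> C
C --0--> D
D --1--> C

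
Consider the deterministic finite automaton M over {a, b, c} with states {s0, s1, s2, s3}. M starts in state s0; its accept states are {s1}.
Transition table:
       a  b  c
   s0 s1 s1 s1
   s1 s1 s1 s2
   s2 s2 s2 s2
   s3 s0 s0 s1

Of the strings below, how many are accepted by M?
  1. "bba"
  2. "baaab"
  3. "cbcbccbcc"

"bba": accepted
"baaab": accepted
"cbcbccbcc": rejected

2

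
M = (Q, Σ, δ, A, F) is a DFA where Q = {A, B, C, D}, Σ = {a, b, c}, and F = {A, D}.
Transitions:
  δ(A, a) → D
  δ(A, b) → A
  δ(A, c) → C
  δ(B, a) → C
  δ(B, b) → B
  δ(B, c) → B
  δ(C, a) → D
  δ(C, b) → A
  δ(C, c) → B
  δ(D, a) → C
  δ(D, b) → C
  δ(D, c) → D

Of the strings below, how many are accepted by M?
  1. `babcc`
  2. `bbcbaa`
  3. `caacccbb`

0

`babcc`: rejected
`bbcbaa`: rejected
`caacccbb`: rejected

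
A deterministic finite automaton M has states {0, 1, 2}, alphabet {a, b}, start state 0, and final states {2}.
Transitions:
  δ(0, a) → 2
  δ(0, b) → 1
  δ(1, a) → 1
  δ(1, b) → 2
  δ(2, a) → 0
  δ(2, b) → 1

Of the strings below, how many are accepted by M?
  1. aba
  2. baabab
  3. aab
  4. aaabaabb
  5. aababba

aba: rejected
baabab: rejected
aab: rejected
aaabaabb: rejected
aababba: rejected

0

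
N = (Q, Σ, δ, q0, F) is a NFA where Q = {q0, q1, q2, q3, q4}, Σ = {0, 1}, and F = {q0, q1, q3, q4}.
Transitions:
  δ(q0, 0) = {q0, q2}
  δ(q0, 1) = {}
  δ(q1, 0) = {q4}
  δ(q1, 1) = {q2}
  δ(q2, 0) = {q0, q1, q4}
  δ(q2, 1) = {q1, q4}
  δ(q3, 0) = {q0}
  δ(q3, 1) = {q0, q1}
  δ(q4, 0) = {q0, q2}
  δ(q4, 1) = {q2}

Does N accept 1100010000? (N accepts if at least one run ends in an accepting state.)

Start: {q0}
read 1: {}
The reachable set is empty and stays empty for the remaining 9 symbols.
Reachable ∩ accepting = {} — empty.

rejected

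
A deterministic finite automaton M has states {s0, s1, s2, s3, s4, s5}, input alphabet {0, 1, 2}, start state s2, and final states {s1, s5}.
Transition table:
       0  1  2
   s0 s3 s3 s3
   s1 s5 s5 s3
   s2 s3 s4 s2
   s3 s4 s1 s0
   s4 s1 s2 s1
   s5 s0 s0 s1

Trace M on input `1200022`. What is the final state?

s3

s2 --1--> s4
s4 --2--> s1
s1 --0--> s5
s5 --0--> s0
s0 --0--> s3
s3 --2--> s0
s0 --2--> s3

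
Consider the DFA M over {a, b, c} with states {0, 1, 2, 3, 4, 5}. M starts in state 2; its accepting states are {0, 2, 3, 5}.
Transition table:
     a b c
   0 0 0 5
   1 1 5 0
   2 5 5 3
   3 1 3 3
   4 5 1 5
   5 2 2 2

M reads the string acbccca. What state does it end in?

1

2 --a--> 5
5 --c--> 2
2 --b--> 5
5 --c--> 2
2 --c--> 3
3 --c--> 3
3 --a--> 1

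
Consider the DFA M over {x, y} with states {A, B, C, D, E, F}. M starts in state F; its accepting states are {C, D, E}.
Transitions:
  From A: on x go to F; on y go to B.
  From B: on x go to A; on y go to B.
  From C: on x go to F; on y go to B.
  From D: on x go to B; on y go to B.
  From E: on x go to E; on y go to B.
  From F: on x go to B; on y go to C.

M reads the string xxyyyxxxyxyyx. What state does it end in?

A

F --x--> B
B --x--> A
A --y--> B
B --y--> B
B --y--> B
B --x--> A
A --x--> F
F --x--> B
B --y--> B
B --x--> A
A --y--> B
B --y--> B
B --x--> A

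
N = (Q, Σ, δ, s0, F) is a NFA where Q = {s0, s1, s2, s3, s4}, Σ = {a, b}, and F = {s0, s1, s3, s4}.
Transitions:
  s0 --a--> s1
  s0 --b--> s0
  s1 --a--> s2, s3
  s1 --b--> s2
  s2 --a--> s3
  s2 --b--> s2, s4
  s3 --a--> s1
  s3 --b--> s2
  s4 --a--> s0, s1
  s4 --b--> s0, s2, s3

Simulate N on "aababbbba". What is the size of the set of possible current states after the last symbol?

3

Start: {s0}
read a: {s1}
read a: {s2, s3}
read b: {s2, s4}
read a: {s0, s1, s3}
read b: {s0, s2}
read b: {s0, s2, s4}
read b: {s0, s2, s3, s4}
read b: {s0, s2, s3, s4}
read a: {s0, s1, s3}
Final reachable set {s0, s1, s3} has 3 states.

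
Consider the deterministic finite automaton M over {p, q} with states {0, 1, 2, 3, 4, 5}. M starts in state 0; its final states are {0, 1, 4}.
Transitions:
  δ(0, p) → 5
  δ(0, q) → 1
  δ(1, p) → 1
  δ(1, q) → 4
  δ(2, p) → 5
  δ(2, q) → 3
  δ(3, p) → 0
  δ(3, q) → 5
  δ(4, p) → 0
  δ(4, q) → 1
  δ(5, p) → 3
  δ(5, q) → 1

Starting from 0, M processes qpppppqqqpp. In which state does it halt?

0 --q--> 1
1 --p--> 1
1 --p--> 1
1 --p--> 1
1 --p--> 1
1 --p--> 1
1 --q--> 4
4 --q--> 1
1 --q--> 4
4 --p--> 0
0 --p--> 5

5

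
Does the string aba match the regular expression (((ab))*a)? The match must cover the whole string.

yes

Split as ab·a: ((ab))* matches ab and a matches a.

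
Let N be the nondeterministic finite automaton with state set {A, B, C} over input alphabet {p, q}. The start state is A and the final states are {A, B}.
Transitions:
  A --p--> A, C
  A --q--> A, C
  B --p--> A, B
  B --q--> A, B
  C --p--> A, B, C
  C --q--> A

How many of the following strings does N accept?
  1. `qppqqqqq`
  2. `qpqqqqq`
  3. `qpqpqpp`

`qppqqqqq`: accepted
`qpqqqqq`: accepted
`qpqpqpp`: accepted

3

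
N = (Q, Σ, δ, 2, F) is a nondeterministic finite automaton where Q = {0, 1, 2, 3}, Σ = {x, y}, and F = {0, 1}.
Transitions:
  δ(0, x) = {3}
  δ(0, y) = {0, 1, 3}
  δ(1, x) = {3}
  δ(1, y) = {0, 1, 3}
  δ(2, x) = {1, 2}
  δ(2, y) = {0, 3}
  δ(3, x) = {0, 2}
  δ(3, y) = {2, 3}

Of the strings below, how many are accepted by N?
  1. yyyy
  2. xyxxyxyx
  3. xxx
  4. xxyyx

yyyy: accepted
xyxxyxyx: accepted
xxx: accepted
xxyyx: accepted

4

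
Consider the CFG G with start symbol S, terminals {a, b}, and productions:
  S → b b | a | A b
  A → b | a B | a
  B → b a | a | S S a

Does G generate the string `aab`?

S ⇒ Ab ⇒ aBb ⇒ aab

yes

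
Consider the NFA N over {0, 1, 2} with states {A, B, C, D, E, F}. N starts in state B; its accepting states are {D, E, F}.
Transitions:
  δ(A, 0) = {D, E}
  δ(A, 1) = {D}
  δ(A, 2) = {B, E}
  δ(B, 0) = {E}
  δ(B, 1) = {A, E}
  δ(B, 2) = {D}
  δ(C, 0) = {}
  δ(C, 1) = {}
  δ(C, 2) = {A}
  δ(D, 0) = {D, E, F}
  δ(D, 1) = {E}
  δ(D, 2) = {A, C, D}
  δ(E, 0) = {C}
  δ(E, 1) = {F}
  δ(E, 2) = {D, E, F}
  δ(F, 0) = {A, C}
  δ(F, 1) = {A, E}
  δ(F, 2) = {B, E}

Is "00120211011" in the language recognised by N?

rejected

Start: {B}
read 0: {E}
read 0: {C}
read 1: {}
The reachable set is empty and stays empty for the remaining 8 symbols.
Reachable ∩ accepting = {} — empty.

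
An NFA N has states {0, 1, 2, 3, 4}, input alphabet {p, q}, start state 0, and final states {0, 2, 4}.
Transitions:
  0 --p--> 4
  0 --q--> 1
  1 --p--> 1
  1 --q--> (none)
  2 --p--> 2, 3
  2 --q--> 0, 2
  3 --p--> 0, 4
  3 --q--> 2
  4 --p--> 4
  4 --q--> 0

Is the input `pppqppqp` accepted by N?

accepted

Start: {0}
read p: {4}
read p: {4}
read p: {4}
read q: {0}
read p: {4}
read p: {4}
read q: {0}
read p: {4}
Reachable ∩ accepting = {4} — nonempty.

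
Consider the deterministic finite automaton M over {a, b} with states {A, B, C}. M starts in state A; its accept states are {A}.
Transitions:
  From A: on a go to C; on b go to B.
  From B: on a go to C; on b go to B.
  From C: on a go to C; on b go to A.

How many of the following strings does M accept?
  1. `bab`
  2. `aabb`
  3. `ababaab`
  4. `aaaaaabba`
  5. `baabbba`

2

`bab`: accepted
`aabb`: rejected
`ababaab`: accepted
`aaaaaabba`: rejected
`baabbba`: rejected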